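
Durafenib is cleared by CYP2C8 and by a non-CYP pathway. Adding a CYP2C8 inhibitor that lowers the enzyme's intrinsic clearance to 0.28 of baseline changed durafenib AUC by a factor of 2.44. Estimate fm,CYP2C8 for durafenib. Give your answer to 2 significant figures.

0.82

Let x = fm,CYP2C8. Because AUC ∝ 1/CL, relative clearance fell to 1/2.44 = 0.4098.
Setting x·0.28 + (1 − x) = 0.4098 and solving: x = (0.4098 − 1)/(0.28 − 1) = 0.82.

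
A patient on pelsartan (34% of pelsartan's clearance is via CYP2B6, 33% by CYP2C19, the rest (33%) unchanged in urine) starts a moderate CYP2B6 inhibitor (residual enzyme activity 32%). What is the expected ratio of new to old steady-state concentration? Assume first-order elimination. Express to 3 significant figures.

CYP2B6: 0.34 × 0.32 = 0.1088
CYP2C19: 0.33 (unchanged)
Other: 0.33 (unchanged)
Relative clearance = 0.1088 + 0.33 + 0.33 = 0.7688.
Since steady-state concentration ∝ 1/CL, the ratio is 1 / 0.7688 = 1.30.

1.30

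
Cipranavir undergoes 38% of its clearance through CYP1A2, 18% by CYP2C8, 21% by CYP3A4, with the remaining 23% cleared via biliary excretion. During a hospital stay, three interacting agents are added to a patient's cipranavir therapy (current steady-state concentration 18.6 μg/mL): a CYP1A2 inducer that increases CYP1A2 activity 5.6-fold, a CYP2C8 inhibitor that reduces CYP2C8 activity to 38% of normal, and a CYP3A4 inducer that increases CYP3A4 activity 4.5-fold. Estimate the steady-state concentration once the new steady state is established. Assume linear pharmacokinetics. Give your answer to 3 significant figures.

The CYP1A2 pathway (38% of clearance) increases to 5.6× activity: 0.38 × 5.6 = 2.128.
The CYP2C8 pathway (18% of clearance) drops to 0.38× activity: 0.18 × 0.38 = 0.0684.
The CYP3A4 pathway (21% of clearance) rises to 4.5× activity: 0.21 × 4.5 = 0.945.
The remaining 23% of clearance is unaffected.
Relative clearance = 2.128 + 0.0684 + 0.945 + 0.23 = 3.3714.
Steady-state concentration ∝ 1/CL: new value = 18.6 / 3.3714 = 5.52 μg/mL.

5.52 μg/mL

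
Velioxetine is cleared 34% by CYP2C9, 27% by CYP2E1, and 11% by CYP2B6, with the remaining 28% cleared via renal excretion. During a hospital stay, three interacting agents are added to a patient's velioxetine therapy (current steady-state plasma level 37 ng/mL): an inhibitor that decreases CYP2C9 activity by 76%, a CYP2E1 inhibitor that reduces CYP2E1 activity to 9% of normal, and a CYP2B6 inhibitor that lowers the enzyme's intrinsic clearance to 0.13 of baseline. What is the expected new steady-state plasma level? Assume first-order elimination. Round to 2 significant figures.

The CYP2C9 pathway (34% of clearance) falls to 0.24× activity: 0.34 × 0.24 = 0.0816.
The CYP2E1 pathway (27% of clearance) is reduced to 0.09× activity: 0.27 × 0.09 = 0.0243.
The CYP2B6 pathway (11% of clearance) drops to 0.13× activity: 0.11 × 0.13 = 0.0143.
The remaining 28% of clearance is unaffected.
Relative clearance = 0.0816 + 0.0243 + 0.0143 + 0.28 = 0.4002.
Steady-state plasma level ∝ 1/CL: new value = 37 / 0.4002 = 92 ng/mL.

92 ng/mL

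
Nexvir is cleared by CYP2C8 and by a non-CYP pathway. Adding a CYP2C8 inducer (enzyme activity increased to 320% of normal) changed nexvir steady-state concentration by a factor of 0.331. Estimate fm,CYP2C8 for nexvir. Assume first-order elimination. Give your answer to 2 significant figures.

Call the CYP2C8 fraction fm. After the interaction, CL_new/CL_old = fm × 3.2 + (1 − fm).
Steady-state concentration ratio = 1 / (new CL fraction), so new CL fraction = 1 / 0.331 = 3.021.
fm × 3.2 + 1 − fm = 3.021  ⇒  fm × (3.2 − 1) = 2.021  ⇒  fm = 0.92.

0.92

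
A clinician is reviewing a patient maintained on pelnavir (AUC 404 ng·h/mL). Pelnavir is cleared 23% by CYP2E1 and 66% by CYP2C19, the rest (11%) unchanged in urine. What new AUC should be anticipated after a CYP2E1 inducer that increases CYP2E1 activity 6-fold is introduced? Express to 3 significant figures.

188 ng·h/mL

The CYP2E1 pathway (23% of clearance) increases to 6× activity: 0.23 × 6 = 1.38.
CYP2C19 (66%) and the residual 11% are unaffected.
New clearance relative to baseline: 1.38 + 0.66 + 0.11 = 2.15.
AUC ∝ 1/CL, so new value = 404 / 2.15 = 188 ng·h/mL.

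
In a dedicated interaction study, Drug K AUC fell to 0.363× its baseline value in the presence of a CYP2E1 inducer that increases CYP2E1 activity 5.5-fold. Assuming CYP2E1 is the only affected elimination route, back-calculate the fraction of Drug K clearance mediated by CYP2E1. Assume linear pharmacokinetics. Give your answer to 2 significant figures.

0.39

CL'/CL = 1 / 0.363 = 2.755
5.5·fm + (1 − fm) = 2.755
fm = (2.755 − 1) / (5.5 − 1) = 0.39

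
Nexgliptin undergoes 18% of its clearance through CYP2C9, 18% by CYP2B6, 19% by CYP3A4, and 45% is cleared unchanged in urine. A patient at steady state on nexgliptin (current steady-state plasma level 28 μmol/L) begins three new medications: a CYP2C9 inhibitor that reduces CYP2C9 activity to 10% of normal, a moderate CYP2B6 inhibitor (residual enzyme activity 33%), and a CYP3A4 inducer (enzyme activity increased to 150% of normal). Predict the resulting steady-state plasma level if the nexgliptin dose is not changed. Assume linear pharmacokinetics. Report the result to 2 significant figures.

34 μmol/L

The CYP2C9 pathway (18% of clearance) falls to 0.1× activity: 0.18 × 0.1 = 0.018.
The CYP2B6 pathway (18% of clearance) is reduced to 0.33× activity: 0.18 × 0.33 = 0.0594.
The CYP3A4 pathway (19% of clearance) increases to 1.5× activity: 0.19 × 1.5 = 0.285.
The remaining 45% of clearance is unaffected.
CL_new/CL_old = 0.018 + 0.0594 + 0.285 + 0.45 = 0.8124.
Dividing the baseline by the relative clearance: 28 / 0.8124 = 34 μmol/L.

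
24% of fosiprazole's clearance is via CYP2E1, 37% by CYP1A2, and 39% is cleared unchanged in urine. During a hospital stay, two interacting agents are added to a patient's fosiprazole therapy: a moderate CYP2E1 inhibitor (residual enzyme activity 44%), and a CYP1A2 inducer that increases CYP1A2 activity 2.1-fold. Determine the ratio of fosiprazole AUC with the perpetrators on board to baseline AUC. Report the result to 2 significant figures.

CYP2E1: 0.24 × 0.44 = 0.1056
CYP1A2: 0.37 × 2.1 = 0.777
Other: 0.39 (unchanged)
CL_new/CL_old = 0.1056 + 0.777 + 0.39 = 1.2726.
AUC ∝ 1/CL: fold-change = 1 / 1.2726 = 0.79.

0.79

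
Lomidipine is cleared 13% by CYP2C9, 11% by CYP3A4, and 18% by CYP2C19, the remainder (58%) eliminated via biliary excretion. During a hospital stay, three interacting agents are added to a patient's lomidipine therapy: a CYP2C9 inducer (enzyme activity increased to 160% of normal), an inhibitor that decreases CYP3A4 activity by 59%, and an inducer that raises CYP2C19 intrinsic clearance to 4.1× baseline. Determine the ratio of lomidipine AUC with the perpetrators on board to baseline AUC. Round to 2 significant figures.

0.64

The CYP2C9 pathway (13% of clearance) is boosted to 1.6× activity: 0.13 × 1.6 = 0.208.
The CYP3A4 pathway (11% of clearance) drops to 0.41× activity: 0.11 × 0.41 = 0.0451.
The CYP2C19 pathway (18% of clearance) is boosted to 4.1× activity: 0.18 × 4.1 = 0.738.
The remaining 58% of clearance is unaffected.
CL_new/CL_old = 0.208 + 0.0451 + 0.738 + 0.58 = 1.5711.
Because AUC varies inversely with clearance, the combined effect is 1 / 1.5711 = 0.64.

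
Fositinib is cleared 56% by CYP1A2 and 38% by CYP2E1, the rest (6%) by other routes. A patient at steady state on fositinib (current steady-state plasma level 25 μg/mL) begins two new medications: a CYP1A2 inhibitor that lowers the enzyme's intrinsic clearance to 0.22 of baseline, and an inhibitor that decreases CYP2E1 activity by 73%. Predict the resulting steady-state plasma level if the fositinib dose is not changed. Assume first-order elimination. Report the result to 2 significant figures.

87 μg/mL

CYP1A2: 0.56 × 0.22 = 0.1232
CYP2E1: 0.38 × 0.27 = 0.1026
Other: 0.06 (unchanged)
Relative clearance = 0.1232 + 0.1026 + 0.06 = 0.2858.
New steady-state plasma level = 25 / 0.2858 = 87 μg/mL (concentration scales inversely with clearance).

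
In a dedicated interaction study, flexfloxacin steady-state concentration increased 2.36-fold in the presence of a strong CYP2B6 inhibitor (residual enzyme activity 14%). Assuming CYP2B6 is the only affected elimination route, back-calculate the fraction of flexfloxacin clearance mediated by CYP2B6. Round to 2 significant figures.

0.67

CL'/CL = 1 / 2.36 = 0.4237
0.14·fm + (1 − fm) = 0.4237
fm = (0.4237 − 1) / (0.14 − 1) = 0.67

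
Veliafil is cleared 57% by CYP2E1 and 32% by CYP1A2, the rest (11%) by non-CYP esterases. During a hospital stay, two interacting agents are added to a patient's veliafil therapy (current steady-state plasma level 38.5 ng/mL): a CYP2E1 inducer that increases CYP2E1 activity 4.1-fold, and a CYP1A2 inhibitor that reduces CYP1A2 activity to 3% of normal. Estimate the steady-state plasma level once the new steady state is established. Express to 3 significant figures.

15.7 ng/mL

The CYP2E1 pathway (57% of clearance) increases to 4.1× activity: 0.57 × 4.1 = 2.337.
The CYP1A2 pathway (32% of clearance) is reduced to 0.03× activity: 0.32 × 0.03 = 0.0096.
The remaining 11% of clearance is unaffected.
CL_new/CL_old = 2.337 + 0.0096 + 0.11 = 2.4566.
Dividing the baseline by the relative clearance: 38.5 / 2.4566 = 15.7 ng/mL.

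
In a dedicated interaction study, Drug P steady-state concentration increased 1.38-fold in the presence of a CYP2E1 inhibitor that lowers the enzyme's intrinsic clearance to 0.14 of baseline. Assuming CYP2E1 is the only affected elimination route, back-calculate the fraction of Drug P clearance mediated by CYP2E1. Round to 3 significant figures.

Let fm be the CYP2E1 fraction. New clearance relative to baseline = fm × 0.14 + (1 − fm).
Steady-state concentration ratio = 1 / (new CL fraction), so new CL fraction = 1 / 1.38 = 0.7246.
fm × 0.14 + 1 − fm = 0.7246  ⇒  fm × (0.14 − 1) = −0.2754  ⇒  fm = 0.320.

0.320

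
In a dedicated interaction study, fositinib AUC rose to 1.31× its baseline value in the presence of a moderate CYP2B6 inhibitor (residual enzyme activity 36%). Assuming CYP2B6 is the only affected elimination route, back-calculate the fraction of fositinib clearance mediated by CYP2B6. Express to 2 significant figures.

0.37

Let x = fm,CYP2B6. Because AUC ∝ 1/CL, relative clearance fell to 1/1.31 = 0.7634.
Only the CYP2B6 route changed, so 0.7634 = x·0.36 + (1 − x), giving x = 0.37.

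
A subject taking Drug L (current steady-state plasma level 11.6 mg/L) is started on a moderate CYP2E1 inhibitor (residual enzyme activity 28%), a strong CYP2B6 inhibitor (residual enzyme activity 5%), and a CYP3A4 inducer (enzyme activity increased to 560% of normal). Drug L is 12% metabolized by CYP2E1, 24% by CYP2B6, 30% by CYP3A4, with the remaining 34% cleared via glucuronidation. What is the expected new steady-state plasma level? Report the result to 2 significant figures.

5.6 mg/L

CYP2E1: 0.12 × 0.28 = 0.0336
CYP2B6: 0.24 × 0.05 = 0.012
CYP3A4: 0.3 × 5.6 = 1.68
Other: 0.34 (unchanged)
New clearance relative to baseline: 0.0336 + 0.012 + 1.68 + 0.34 = 2.0656.
Steady-state plasma level ∝ 1/CL: new value = 11.6 / 2.0656 = 5.6 mg/L.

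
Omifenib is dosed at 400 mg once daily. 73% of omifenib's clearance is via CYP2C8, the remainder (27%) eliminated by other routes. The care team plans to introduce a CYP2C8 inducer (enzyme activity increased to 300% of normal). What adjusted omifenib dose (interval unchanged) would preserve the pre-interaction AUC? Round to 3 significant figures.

The CYP2C8 pathway (73% of clearance) is boosted to 3× activity: 0.73 × 3 = 2.19.
The remaining 27% of clearance is unaffected.
Relative clearance = 2.19 + 0.27 = 2.46.
Css,avg = (dose rate)/CL, so holding Css fixed requires dose ∝ CL: 400 × 2.46 = 984 mg.

984 mg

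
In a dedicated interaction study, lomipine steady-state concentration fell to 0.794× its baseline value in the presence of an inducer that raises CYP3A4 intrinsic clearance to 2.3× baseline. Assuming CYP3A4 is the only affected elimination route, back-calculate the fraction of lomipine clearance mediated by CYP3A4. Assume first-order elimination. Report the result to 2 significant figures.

0.20

Let fm be the CYP3A4 fraction. New clearance relative to baseline = fm × 2.3 + (1 − fm).
Steady-state concentration ratio = 1 / (new CL fraction), so new CL fraction = 1 / 0.794 = 1.259.
fm × 2.3 + 1 − fm = 1.259  ⇒  fm × (2.3 − 1) = 0.2594  ⇒  fm = 0.20.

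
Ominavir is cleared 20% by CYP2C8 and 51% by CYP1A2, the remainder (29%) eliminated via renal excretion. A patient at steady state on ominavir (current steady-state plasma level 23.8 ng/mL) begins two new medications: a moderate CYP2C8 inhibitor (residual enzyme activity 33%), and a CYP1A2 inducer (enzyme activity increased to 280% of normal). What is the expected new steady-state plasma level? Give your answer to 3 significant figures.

CYP2C8: 0.2 × 0.33 = 0.066
CYP1A2: 0.51 × 2.8 = 1.428
Other: 0.29 (unchanged)
CL_new/CL_old = 0.066 + 1.428 + 0.29 = 1.784.
Steady-state plasma level ∝ 1/CL: new value = 23.8 / 1.784 = 13.3 ng/mL.

13.3 ng/mL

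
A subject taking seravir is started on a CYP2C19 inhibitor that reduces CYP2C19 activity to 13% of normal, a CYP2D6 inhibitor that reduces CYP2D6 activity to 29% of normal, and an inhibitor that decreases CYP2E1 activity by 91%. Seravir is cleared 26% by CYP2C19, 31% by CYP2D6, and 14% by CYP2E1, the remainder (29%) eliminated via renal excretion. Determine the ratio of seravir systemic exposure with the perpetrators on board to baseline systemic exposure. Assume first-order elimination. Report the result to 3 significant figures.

2.35

CYP2C19: 0.26 × 0.13 = 0.0338
CYP2D6: 0.31 × 0.29 = 0.0899
CYP2E1: 0.14 × 0.09 = 0.0126
Other: 0.29 (unchanged)
CL_new/CL_old = 0.0338 + 0.0899 + 0.0126 + 0.29 = 0.4263.
Systemic exposure ∝ 1/CL: fold-change = 1 / 0.4263 = 2.35.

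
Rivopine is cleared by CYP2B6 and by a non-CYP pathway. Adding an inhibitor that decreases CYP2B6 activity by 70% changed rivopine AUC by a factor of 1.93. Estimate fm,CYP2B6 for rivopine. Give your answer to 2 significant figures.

CL'/CL = 1 / 1.93 = 0.5181
0.3·fm + (1 − fm) = 0.5181
fm = (0.5181 − 1) / (0.3 − 1) = 0.69

0.69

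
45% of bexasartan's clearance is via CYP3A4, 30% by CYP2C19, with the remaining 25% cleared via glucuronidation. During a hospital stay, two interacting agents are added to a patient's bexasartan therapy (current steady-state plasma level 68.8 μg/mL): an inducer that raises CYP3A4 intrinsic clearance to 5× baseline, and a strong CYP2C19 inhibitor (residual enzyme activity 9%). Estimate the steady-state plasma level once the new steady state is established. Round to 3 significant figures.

The CYP3A4 pathway (45% of clearance) rises to 5× activity: 0.45 × 5 = 2.25.
The CYP2C19 pathway (30% of clearance) is reduced to 0.09× activity: 0.3 × 0.09 = 0.027.
Non-CYP routes (25%) are unchanged.
Relative clearance = 2.25 + 0.027 + 0.25 = 2.527.
Steady-state plasma level ∝ 1/CL: new value = 68.8 / 2.527 = 27.2 μg/mL.

27.2 μg/mL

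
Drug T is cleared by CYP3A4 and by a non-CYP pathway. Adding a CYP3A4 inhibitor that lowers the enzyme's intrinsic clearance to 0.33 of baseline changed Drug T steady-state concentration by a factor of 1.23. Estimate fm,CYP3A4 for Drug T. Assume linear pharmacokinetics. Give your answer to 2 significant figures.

0.28

CL'/CL = 1 / 1.23 = 0.813
0.33·fm + (1 − fm) = 0.813
fm = (0.813 − 1) / (0.33 − 1) = 0.28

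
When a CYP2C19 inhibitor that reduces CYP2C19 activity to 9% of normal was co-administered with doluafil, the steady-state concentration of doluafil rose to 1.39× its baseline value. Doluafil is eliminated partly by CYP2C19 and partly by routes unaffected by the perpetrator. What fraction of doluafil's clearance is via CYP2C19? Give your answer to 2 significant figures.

Call the CYP2C19 fraction fm. After the interaction, CL_new/CL_old = fm × 0.09 + (1 − fm).
Steady-state concentration ratio = 1 / (new CL fraction), so new CL fraction = 1 / 1.39 = 0.7194.
fm × 0.09 + 1 − fm = 0.7194  ⇒  fm × (0.09 − 1) = −0.2806  ⇒  fm = 0.31.

0.31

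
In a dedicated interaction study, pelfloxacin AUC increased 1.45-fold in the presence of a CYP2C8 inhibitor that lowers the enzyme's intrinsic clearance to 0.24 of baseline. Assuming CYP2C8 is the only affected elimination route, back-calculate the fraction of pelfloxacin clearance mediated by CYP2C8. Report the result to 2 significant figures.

Let fm be the CYP2C8 fraction. New clearance relative to baseline = fm × 0.24 + (1 − fm).
AUC ratio = 1 / (new CL fraction), so new CL fraction = 1 / 1.45 = 0.6897.
fm × 0.24 + 1 − fm = 0.6897  ⇒  fm × (0.24 − 1) = −0.3103  ⇒  fm = 0.41.

0.41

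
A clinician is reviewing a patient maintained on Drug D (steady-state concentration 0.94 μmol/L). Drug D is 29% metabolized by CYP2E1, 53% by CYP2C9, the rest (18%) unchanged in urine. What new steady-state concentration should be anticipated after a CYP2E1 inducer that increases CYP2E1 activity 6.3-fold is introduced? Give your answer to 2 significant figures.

The CYP2E1 pathway (29% of clearance) is boosted to 6.3× activity: 0.29 × 6.3 = 1.827.
CYP2C9 (53%) and the residual 18% are unaffected.
Relative clearance = 1.827 + 0.53 + 0.18 = 2.537.
With dosing unchanged, steady-state concentration scales as 1/CL: 0.94 / 2.537 = 0.37 μmol/L.

0.37 μmol/L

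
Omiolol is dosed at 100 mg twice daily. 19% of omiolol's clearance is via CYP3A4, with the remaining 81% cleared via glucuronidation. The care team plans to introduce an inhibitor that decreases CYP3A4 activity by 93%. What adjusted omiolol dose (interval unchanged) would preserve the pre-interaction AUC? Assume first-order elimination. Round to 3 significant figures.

CYP3A4: 0.19 × 0.07 = 0.0133
Other: 0.81 (unchanged)
New clearance relative to baseline: 0.0133 + 0.81 = 0.8233.
To maintain the same steady-state level, dose must scale with clearance: new dose = 100 × 0.8233 = 82.3 mg.

82.3 mg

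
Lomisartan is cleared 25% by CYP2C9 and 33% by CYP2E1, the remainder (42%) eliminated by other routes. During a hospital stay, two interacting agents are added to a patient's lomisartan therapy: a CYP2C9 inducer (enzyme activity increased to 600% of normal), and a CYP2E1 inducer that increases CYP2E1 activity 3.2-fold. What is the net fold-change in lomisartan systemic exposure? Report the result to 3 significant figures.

0.336

The CYP2C9 pathway (25% of clearance) rises to 6× activity: 0.25 × 6 = 1.5.
The CYP2E1 pathway (33% of clearance) increases to 3.2× activity: 0.33 × 3.2 = 1.056.
Non-CYP routes (42%) are unchanged.
New clearance relative to baseline: 1.5 + 1.056 + 0.42 = 2.976.
Because systemic exposure varies inversely with clearance, the combined effect is 1 / 2.976 = 0.336.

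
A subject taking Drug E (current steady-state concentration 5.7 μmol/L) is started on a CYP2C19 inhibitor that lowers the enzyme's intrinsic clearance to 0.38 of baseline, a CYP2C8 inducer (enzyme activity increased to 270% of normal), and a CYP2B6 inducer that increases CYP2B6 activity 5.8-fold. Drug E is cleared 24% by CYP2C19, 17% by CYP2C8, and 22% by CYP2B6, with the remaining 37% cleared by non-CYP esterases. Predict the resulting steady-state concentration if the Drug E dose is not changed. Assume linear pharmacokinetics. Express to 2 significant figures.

The CYP2C19 pathway (24% of clearance) drops to 0.38× activity: 0.24 × 0.38 = 0.0912.
The CYP2C8 pathway (17% of clearance) is boosted to 2.7× activity: 0.17 × 2.7 = 0.459.
The CYP2B6 pathway (22% of clearance) rises to 5.8× activity: 0.22 × 5.8 = 1.276.
Non-CYP routes (37%) are unchanged.
Relative clearance = 0.0912 + 0.459 + 1.276 + 0.37 = 2.1962.
Steady-state concentration ∝ 1/CL: new value = 5.7 / 2.1962 = 2.6 μmol/L.

2.6 μmol/L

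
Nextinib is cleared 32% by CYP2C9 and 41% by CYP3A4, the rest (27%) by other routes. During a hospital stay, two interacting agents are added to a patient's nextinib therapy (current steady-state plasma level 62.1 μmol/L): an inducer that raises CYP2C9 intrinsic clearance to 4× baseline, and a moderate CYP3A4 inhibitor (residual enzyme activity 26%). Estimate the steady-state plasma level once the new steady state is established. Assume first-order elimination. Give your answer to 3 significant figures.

37.5 μmol/L

The CYP2C9 pathway (32% of clearance) increases to 4× activity: 0.32 × 4 = 1.28.
The CYP3A4 pathway (41% of clearance) is reduced to 0.26× activity: 0.41 × 0.26 = 0.1066.
Non-CYP routes (27%) are unchanged.
New clearance relative to baseline: 1.28 + 0.1066 + 0.27 = 1.6566.
New steady-state plasma level = 62.1 / 1.6566 = 37.5 μmol/L (concentration scales inversely with clearance).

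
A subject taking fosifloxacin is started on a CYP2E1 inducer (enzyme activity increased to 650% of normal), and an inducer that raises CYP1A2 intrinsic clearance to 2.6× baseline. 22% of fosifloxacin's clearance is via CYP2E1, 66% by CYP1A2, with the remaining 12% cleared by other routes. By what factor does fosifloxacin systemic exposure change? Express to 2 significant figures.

0.31

The CYP2E1 pathway (22% of clearance) is boosted to 6.5× activity: 0.22 × 6.5 = 1.43.
The CYP1A2 pathway (66% of clearance) is boosted to 2.6× activity: 0.66 × 2.6 = 1.716.
Non-CYP routes (12%) are unchanged.
Relative clearance = 1.43 + 1.716 + 0.12 = 3.266.
Systemic exposure ∝ 1/CL: fold-change = 1 / 3.266 = 0.31.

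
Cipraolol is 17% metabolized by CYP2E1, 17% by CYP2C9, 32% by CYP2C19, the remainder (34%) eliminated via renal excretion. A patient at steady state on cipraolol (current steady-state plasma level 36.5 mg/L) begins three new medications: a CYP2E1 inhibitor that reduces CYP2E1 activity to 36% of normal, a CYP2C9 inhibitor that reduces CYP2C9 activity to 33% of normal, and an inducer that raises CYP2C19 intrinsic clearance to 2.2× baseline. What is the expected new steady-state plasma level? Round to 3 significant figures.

31.4 mg/L

The CYP2E1 pathway (17% of clearance) drops to 0.36× activity: 0.17 × 0.36 = 0.0612.
The CYP2C9 pathway (17% of clearance) falls to 0.33× activity: 0.17 × 0.33 = 0.0561.
The CYP2C19 pathway (32% of clearance) is boosted to 2.2× activity: 0.32 × 2.2 = 0.704.
The remaining 34% of clearance is unaffected.
Relative clearance = 0.0612 + 0.0561 + 0.704 + 0.34 = 1.1613.
Dividing the baseline by the relative clearance: 36.5 / 1.1613 = 31.4 mg/L.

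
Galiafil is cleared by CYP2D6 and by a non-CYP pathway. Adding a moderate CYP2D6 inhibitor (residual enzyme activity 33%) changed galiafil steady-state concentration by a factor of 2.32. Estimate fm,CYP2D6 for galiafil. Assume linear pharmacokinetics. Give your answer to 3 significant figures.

0.849

Call the CYP2D6 fraction fm. After the interaction, CL_new/CL_old = fm × 0.33 + (1 − fm).
Steady-state concentration ratio = 1 / (new CL fraction), so new CL fraction = 1 / 2.32 = 0.431.
fm × 0.33 + 1 − fm = 0.431  ⇒  fm × (0.33 − 1) = −0.569  ⇒  fm = 0.849.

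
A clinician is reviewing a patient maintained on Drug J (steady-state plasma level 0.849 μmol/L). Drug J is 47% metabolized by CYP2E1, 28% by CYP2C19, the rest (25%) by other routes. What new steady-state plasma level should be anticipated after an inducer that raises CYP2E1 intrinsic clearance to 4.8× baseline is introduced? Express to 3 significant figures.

CYP2E1: 0.47 × 4.8 = 2.256
CYP2C19: 0.28 (unchanged)
Other: 0.25 (unchanged)
New clearance relative to baseline: 2.256 + 0.28 + 0.25 = 2.786.
New steady-state plasma level = baseline ÷ relative clearance = 0.849 / 2.786 = 0.305 μmol/L.

0.305 μmol/L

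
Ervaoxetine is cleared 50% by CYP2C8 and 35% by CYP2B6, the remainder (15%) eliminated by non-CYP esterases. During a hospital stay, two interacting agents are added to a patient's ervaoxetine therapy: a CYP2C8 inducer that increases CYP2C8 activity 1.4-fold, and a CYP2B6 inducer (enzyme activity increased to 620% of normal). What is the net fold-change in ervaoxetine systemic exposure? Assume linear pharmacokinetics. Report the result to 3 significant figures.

0.331

The CYP2C8 pathway (50% of clearance) is boosted to 1.4× activity: 0.5 × 1.4 = 0.7.
The CYP2B6 pathway (35% of clearance) increases to 6.2× activity: 0.35 × 6.2 = 2.17.
Non-CYP routes (15%) are unchanged.
New clearance relative to baseline: 0.7 + 2.17 + 0.15 = 3.02.
Systemic exposure ∝ 1/CL: fold-change = 1 / 3.02 = 0.331.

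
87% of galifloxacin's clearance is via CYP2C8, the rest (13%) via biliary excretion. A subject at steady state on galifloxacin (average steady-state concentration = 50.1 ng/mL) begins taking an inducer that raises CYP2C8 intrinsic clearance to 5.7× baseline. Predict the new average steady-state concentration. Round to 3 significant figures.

The CYP2C8 pathway (87% of clearance) rises to 5.7× activity: 0.87 × 5.7 = 4.959.
Non-CYP routes (13%) are unchanged.
New clearance relative to baseline: 4.959 + 0.13 = 5.089.
Average steady-state concentration ∝ 1/CL, so new value = 50.1 / 5.089 = 9.84 ng/mL.

9.84 ng/mL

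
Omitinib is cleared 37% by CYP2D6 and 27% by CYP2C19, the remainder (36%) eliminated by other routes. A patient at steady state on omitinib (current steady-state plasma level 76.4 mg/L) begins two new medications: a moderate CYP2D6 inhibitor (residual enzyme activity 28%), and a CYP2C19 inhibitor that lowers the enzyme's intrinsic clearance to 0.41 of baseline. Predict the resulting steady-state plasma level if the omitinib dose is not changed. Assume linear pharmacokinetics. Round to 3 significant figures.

The CYP2D6 pathway (37% of clearance) is reduced to 0.28× activity: 0.37 × 0.28 = 0.1036.
The CYP2C19 pathway (27% of clearance) drops to 0.41× activity: 0.27 × 0.41 = 0.1107.
The remaining 36% of clearance is unaffected.
Relative clearance = 0.1036 + 0.1107 + 0.36 = 0.5743.
Dividing the baseline by the relative clearance: 76.4 / 0.5743 = 133 mg/L.

133 mg/L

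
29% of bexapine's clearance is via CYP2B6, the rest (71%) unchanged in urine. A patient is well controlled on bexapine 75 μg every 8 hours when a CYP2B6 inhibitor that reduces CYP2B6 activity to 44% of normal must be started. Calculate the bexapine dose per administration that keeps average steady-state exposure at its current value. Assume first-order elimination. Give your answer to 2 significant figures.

63 μg

CYP2B6: 0.29 × 0.44 = 0.1276
Other: 0.71 (unchanged)
Relative clearance = 0.1276 + 0.71 = 0.8376.
Exposure is unchanged when dose changes in proportion to clearance. New dose = 75 μg × 0.8376 = 63 μg.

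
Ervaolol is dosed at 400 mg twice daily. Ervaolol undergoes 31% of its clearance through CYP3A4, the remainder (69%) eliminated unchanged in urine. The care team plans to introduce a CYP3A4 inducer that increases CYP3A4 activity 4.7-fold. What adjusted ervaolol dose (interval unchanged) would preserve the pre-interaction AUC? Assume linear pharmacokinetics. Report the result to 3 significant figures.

859 mg

CYP3A4: 0.31 × 4.7 = 1.457
Other: 0.69 (unchanged)
CL_new/CL_old = 1.457 + 0.69 = 2.147.
Exposure is unchanged when dose changes in proportion to clearance. New dose = 400 mg × 2.147 = 859 mg.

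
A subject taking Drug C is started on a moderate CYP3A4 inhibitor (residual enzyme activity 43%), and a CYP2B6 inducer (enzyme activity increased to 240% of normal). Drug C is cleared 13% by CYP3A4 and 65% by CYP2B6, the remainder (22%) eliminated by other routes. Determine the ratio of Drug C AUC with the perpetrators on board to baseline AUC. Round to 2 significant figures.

CYP3A4: 0.13 × 0.43 = 0.0559
CYP2B6: 0.65 × 2.4 = 1.56
Other: 0.22 (unchanged)
Relative clearance = 0.0559 + 1.56 + 0.22 = 1.8359.
Net AUC ratio = 1 / 1.8359 = 0.54.

0.54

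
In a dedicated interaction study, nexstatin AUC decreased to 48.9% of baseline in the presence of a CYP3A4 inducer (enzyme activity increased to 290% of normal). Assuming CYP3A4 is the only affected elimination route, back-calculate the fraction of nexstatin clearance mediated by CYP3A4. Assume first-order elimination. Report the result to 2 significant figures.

Let fm be the CYP3A4 fraction. New clearance relative to baseline = fm × 2.9 + (1 − fm).
AUC ratio = 1 / (new CL fraction), so new CL fraction = 1 / 0.489 = 2.045.
fm × 2.9 + 1 − fm = 2.045  ⇒  fm × (2.9 − 1) = 1.045  ⇒  fm = 0.55.

0.55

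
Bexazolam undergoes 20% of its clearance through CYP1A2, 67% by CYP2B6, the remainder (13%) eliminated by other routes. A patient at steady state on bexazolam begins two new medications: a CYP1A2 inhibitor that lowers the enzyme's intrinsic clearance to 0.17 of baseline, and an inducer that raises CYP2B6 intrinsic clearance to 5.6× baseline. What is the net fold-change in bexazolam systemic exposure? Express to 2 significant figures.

0.26

CYP1A2: 0.2 × 0.17 = 0.034
CYP2B6: 0.67 × 5.6 = 3.752
Other: 0.13 (unchanged)
New clearance relative to baseline: 0.034 + 3.752 + 0.13 = 3.916.
Systemic exposure ∝ 1/CL: fold-change = 1 / 3.916 = 0.26.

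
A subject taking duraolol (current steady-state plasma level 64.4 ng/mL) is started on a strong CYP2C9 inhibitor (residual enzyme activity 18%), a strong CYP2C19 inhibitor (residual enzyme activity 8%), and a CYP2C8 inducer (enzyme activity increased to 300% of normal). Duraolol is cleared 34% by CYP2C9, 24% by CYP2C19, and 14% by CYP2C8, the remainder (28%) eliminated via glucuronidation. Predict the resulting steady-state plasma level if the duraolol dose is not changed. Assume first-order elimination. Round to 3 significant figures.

The CYP2C9 pathway (34% of clearance) falls to 0.18× activity: 0.34 × 0.18 = 0.0612.
The CYP2C19 pathway (24% of clearance) falls to 0.08× activity: 0.24 × 0.08 = 0.0192.
The CYP2C8 pathway (14% of clearance) rises to 3× activity: 0.14 × 3 = 0.42.
The remaining 28% of clearance is unaffected.
New clearance relative to baseline: 0.0612 + 0.0192 + 0.42 + 0.28 = 0.7804.
Steady-state plasma level ∝ 1/CL: new value = 64.4 / 0.7804 = 82.5 ng/mL.

82.5 ng/mL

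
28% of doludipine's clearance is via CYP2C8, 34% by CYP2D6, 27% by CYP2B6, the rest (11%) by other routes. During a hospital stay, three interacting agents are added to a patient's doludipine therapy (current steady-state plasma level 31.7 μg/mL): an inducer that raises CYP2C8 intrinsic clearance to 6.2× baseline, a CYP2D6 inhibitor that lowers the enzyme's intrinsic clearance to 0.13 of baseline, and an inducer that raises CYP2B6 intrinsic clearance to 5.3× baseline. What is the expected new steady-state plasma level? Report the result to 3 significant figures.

9.54 μg/mL

The CYP2C8 pathway (28% of clearance) rises to 6.2× activity: 0.28 × 6.2 = 1.736.
The CYP2D6 pathway (34% of clearance) drops to 0.13× activity: 0.34 × 0.13 = 0.0442.
The CYP2B6 pathway (27% of clearance) rises to 5.3× activity: 0.27 × 5.3 = 1.431.
The remaining 11% of clearance is unaffected.
CL_new/CL_old = 1.736 + 0.0442 + 1.431 + 0.11 = 3.3212.
Dividing the baseline by the relative clearance: 31.7 / 3.3212 = 9.54 μg/mL.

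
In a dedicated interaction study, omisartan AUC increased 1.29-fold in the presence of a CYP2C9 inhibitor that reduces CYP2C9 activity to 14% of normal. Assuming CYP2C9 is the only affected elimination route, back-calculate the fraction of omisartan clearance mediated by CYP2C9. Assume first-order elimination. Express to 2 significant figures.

Write x for the fraction cleared via CYP2C9. The observed AUC change means clearance fell to 1/1.29 = 0.7752 of baseline.
Only the CYP2C9 route changed, so 0.7752 = x·0.14 + (1 − x), giving x = 0.26.

0.26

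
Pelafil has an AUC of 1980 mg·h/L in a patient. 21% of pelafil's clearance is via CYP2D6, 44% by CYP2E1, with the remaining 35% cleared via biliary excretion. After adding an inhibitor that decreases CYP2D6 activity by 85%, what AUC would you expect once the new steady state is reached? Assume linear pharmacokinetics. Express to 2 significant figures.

2.4 × 10³ mg·h/L

CYP2D6: 0.21 × 0.15 = 0.0315
CYP2E1: 0.44 (unchanged)
Other: 0.35 (unchanged)
CL_new/CL_old = 0.0315 + 0.44 + 0.35 = 0.8215.
With dosing unchanged, AUC scales as 1/CL: 1980 / 0.8215 = 2.4 × 10³ mg·h/L.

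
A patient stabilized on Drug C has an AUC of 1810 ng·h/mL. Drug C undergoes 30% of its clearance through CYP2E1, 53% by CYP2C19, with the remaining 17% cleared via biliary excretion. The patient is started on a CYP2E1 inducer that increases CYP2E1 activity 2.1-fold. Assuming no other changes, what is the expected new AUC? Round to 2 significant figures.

1.4 × 10³ ng·h/mL

The CYP2E1 pathway (30% of clearance) is boosted to 2.1× activity: 0.3 × 2.1 = 0.63.
CYP2C19 (53%) and the residual 17% are unaffected.
CL_new/CL_old = 0.63 + 0.53 + 0.17 = 1.33.
AUC ∝ 1/CL, so new value = 1810 / 1.33 = 1.4 × 10³ ng·h/mL.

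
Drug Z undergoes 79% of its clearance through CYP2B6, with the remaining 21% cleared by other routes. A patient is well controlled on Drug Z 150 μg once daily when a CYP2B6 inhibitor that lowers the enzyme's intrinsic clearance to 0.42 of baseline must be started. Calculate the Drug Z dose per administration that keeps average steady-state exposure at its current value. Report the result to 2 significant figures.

81 μg

The CYP2B6 pathway (79% of clearance) drops to 0.42× activity: 0.79 × 0.42 = 0.3318.
The remaining 21% of clearance is unaffected.
New clearance relative to baseline: 0.3318 + 0.21 = 0.5418.
To maintain the same steady-state level, dose must scale with clearance: new dose = 150 × 0.5418 = 81 μg.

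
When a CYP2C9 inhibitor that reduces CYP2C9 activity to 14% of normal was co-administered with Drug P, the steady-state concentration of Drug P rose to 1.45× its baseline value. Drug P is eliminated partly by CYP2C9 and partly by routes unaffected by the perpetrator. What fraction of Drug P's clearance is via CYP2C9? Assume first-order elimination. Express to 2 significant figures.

0.36

Let fm be the CYP2C9 fraction. New clearance relative to baseline = fm × 0.14 + (1 − fm).
Steady-state concentration ratio = 1 / (new CL fraction), so new CL fraction = 1 / 1.45 = 0.6897.
fm × 0.14 + 1 − fm = 0.6897  ⇒  fm × (0.14 − 1) = −0.3103  ⇒  fm = 0.36.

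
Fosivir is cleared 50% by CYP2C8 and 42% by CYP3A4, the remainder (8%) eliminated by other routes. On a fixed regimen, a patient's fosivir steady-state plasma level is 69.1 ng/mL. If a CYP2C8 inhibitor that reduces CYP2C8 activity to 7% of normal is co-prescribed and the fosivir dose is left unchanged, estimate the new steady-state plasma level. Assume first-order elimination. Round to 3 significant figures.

The CYP2C8 pathway (50% of clearance) drops to 0.07× activity: 0.5 × 0.07 = 0.035.
CYP3A4 (42%) and the residual 8% are unaffected.
CL_new/CL_old = 0.035 + 0.42 + 0.08 = 0.535.
Steady-state plasma level ∝ 1/CL, so new value = 69.1 / 0.535 = 129 ng/mL.

129 ng/mL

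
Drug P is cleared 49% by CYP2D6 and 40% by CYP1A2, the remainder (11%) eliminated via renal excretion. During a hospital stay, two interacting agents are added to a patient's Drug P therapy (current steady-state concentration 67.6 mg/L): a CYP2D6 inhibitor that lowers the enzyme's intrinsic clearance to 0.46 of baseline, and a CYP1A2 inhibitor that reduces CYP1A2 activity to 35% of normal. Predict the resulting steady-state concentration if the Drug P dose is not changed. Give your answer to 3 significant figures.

CYP2D6: 0.49 × 0.46 = 0.2254
CYP1A2: 0.4 × 0.35 = 0.14
Other: 0.11 (unchanged)
CL_new/CL_old = 0.2254 + 0.14 + 0.11 = 0.4754.
Dividing the baseline by the relative clearance: 67.6 / 0.4754 = 142 mg/L.

142 mg/L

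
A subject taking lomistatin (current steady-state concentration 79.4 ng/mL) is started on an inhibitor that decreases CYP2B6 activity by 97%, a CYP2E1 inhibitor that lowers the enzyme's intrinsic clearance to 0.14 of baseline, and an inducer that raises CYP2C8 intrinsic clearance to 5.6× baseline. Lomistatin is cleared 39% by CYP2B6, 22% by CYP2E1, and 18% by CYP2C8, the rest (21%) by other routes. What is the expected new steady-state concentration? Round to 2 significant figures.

CYP2B6: 0.39 × 0.03 = 0.0117
CYP2E1: 0.22 × 0.14 = 0.0308
CYP2C8: 0.18 × 5.6 = 1.008
Other: 0.21 (unchanged)
New clearance relative to baseline: 0.0117 + 0.0308 + 1.008 + 0.21 = 1.2605.
New steady-state concentration = 79.4 / 1.2605 = 63 ng/mL (concentration scales inversely with clearance).

63 ng/mL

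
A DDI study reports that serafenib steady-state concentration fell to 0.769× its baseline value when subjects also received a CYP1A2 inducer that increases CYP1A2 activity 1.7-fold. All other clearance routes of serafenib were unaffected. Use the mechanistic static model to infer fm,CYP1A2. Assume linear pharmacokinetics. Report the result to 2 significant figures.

Let fm be the CYP1A2 fraction. New clearance relative to baseline = fm × 1.7 + (1 − fm).
Steady-state concentration ratio = 1 / (new CL fraction), so new CL fraction = 1 / 0.769 = 1.3.
fm × 1.7 + 1 − fm = 1.3  ⇒  fm × (1.7 − 1) = 0.3004  ⇒  fm = 0.43.

0.43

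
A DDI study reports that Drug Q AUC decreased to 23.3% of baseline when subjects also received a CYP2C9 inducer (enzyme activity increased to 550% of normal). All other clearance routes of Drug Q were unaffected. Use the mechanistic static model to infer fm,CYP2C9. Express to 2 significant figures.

CL'/CL = 1 / 0.233 = 4.292
5.5·fm + (1 − fm) = 4.292
fm = (4.292 − 1) / (5.5 − 1) = 0.73

0.73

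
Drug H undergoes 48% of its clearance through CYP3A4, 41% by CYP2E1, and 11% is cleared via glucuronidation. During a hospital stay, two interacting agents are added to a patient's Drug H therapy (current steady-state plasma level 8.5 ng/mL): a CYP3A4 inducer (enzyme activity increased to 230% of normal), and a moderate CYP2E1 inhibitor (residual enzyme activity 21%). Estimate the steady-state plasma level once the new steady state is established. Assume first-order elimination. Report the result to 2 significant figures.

CYP3A4: 0.48 × 2.3 = 1.104
CYP2E1: 0.41 × 0.21 = 0.0861
Other: 0.11 (unchanged)
New clearance relative to baseline: 1.104 + 0.0861 + 0.11 = 1.3001.
Dividing the baseline by the relative clearance: 8.5 / 1.3001 = 6.5 ng/mL.

6.5 ng/mL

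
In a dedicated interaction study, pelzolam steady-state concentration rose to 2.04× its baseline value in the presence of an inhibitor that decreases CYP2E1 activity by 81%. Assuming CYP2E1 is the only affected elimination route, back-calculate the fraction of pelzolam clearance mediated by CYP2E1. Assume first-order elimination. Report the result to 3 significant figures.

CL'/CL = 1 / 2.04 = 0.4902
0.19·fm + (1 − fm) = 0.4902
fm = (0.4902 − 1) / (0.19 − 1) = 0.629

0.629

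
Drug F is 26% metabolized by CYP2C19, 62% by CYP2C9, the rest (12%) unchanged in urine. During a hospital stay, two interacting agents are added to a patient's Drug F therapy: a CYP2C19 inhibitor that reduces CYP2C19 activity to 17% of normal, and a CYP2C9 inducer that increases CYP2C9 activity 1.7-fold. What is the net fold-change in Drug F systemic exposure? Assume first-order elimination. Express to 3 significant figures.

0.821

The CYP2C19 pathway (26% of clearance) is reduced to 0.17× activity: 0.26 × 0.17 = 0.0442.
The CYP2C9 pathway (62% of clearance) rises to 1.7× activity: 0.62 × 1.7 = 1.054.
The remaining 12% of clearance is unaffected.
New clearance relative to baseline: 0.0442 + 1.054 + 0.12 = 1.2182.
Net systemic exposure ratio = 1 / 1.2182 = 0.821.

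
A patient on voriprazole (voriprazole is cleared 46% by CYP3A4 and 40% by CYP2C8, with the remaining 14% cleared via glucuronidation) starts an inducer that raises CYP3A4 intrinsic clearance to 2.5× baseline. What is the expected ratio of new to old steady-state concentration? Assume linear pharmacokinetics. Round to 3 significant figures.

0.592

The CYP3A4 pathway (46% of clearance) rises to 2.5× activity: 0.46 × 2.5 = 1.15.
CYP2C8 (40%) and the residual 14% are unaffected.
CL_new/CL_old = 1.15 + 0.4 + 0.14 = 1.69.
Steady-state concentration ratio = CL_old/CL_new = 1 / 1.69 = 0.592.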